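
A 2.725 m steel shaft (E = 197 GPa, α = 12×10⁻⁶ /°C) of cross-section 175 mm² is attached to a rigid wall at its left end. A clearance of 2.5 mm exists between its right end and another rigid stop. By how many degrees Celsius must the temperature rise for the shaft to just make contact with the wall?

Contact occurs when the free expansion equals the gap: αΔT L = 2.5 mm.
ΔT = 2.5 / (12×10⁻⁶ × 2725) = 76.45 °C.

ΔT ≈ 76.5 °C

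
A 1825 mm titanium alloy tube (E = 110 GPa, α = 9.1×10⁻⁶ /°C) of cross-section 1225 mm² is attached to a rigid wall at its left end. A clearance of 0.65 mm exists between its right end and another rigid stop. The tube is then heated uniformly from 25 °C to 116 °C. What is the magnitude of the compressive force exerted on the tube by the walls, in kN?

P ≈ 63.6 kN

Free thermal elongation = αΔT L = 9.1×10⁻⁶ × 91 × 1825 = 1.511 mm.
The gap closes (δ_free > 0.65 mm) and the wall then resists a further 1.511 − 0.65 = 0.8613 mm of expansion.
So σ = E(δ_free − g)/L = 110×10³ × 0.8613/1825 = 51.91 MPa.
Force on the wall = σA = 51.91 × 1225 mm² = 63.59 kN.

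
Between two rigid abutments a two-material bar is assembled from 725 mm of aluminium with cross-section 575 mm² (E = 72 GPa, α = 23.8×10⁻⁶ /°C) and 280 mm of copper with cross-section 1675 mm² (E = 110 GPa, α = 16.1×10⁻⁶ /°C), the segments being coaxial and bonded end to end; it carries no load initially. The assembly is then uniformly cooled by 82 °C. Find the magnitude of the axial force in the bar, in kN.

P ≈ 93.8 kN (tensile)

If the supports were absent, the total length change would be Σ αᵢΔT Lᵢ = 23.8×10⁻⁶×82×725 + 16.1×10⁻⁶×82×280 = 1.785 mm.
The walls prevent any net length change, so an axial force P (same in every segment) develops. Compatibility: P · Σ Lᵢ/(AᵢEᵢ) = δ_free.
Σ Lᵢ/(AᵢEᵢ) = 725/(575×72×10³) + 280/(1675×110×10³) = 1.903×10⁻⁵ mm/N.
P = 1.785 / 1.903×10⁻⁵ = 93770 N = 93.77 kN, tensile.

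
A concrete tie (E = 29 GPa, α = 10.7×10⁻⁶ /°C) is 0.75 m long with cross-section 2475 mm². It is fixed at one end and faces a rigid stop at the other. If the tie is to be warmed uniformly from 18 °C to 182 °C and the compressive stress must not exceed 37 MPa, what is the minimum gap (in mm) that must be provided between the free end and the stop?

g ≈ 0.359 mm

With no wall the tie would lengthen by αΔT L = 10.7×10⁻⁶ × 164 × 750 = 1.316 mm.
At the allowable stress the elastic shortening the wall may impose is σL/E = 37 × 750 / (29×10³) = 0.9569 mm.
The gap must absorb the remainder: g_min = 1.316 − 0.9569 = 0.3592 mm.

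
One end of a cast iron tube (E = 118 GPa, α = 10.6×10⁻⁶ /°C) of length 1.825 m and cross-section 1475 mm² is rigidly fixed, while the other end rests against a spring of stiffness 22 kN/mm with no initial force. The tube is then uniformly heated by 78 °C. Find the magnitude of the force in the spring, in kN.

The unrestrained thermal change is αΔT L = 10.6×10⁻⁶ × 78 × 1825 = 1.509 mm.
Let P be the compressive force at the spring. The tube shortens elastically by PL/(AE) and the spring compresses by P/k; together these equal δ_free.
So P = δ_free / [L/(AE) + 1/k] = 1.509 / [ 1825/(1475×118×10³) + 1/(22×10³) ].
P = 1.509 / 5.594×10⁻⁵ = 26970 N.

P ≈ 27 kN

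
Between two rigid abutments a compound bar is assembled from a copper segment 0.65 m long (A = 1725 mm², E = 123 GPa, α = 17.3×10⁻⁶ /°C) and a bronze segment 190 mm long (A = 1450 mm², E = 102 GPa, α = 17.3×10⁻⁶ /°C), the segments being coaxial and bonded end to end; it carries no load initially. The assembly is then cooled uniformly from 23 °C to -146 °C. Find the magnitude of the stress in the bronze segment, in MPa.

If the supports were absent, the total length change would be Σ αᵢΔT Lᵢ = 17.3×10⁻⁶×169×650 + 17.3×10⁻⁶×169×190 = 2.456 mm.
The rigid supports impose zero overall length change; the single axial force P common to all segments must satisfy P Σ Lᵢ/(AᵢEᵢ) = δ_free.
Σ Lᵢ/(AᵢEᵢ) = 650/(1725×123×10³) + 190/(1450×102×10³) = 4.348×10⁻⁶ mm/N.
So P = 2.456 / 4.348×10⁻⁶ = 564.8 kN, tensile.
σ_{bronze} = P / A = 564800 / 1450 = 389.5 MPa.

σ ≈ 390 MPa (tensile)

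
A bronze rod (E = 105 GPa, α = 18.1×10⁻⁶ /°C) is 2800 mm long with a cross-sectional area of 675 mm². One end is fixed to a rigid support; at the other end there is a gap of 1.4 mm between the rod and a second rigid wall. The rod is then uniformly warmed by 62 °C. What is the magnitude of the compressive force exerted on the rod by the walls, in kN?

P ≈ 44.1 kN

Free thermal elongation = αΔT L = 18.1×10⁻⁶ × 62 × 2800 = 3.142 mm.
The gap closes (δ_free > 1.4 mm) and the wall then resists a further 3.142 − 1.4 = 1.742 mm of expansion.
So σ = E(δ_free − g)/L = 105×10³ × 1.742/2800 = 65.33 MPa.
P = σA = 65.33 × 675 = 44.1 kN.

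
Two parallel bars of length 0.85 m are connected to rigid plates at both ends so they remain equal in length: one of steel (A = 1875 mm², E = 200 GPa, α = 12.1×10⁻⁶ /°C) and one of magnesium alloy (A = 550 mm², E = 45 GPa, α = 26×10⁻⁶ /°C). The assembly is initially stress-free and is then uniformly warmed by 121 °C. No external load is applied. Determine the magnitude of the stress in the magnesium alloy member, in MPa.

σ ≈ 71 MPa (compressive)

The magnesium alloy has the larger α, so on heating it would change length more than the steel if both were free. The rigid plates force a common final length, so the magnesium alloy is put into compression and the steel into tension, with equal and opposite forces P (no external load).
Equating the net (thermal + elastic) strains gives |α₁ − α₂|·ΔT = P·[1/(A₁E₁) + 1/(A₂E₂)].
|α₁ − α₂|·ΔT = 13.9×10⁻⁶ × 121 = 0.001682.
1/(A₁E₁) + 1/(A₂E₂) = 1/(1875×200×10³) + 1/(550×45×10³) = 4.307×10⁻⁸ N⁻¹.
So P = 0.001682 / 4.307×10⁻⁸ = 39.05 kN.
σ_{magnesium alloy} = P/A₂ = 39050/550 = 71 MPa, compressive.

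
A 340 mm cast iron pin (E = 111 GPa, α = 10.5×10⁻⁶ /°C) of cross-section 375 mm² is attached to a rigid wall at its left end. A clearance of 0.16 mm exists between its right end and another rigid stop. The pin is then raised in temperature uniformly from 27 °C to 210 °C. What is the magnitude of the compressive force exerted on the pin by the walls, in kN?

Unrestrained expansion: δ_free = αΔT L = 10.5×10⁻⁶ × 183 × 340 = 0.6533 mm.
This exceeds the 0.16 mm gap, so the wall pushes back. The portion of expansion that must be recovered elastically is δ_free − gap = 0.6533 − 0.16 = 0.4933 mm.
So σ = E(δ_free − g)/L = 111×10³ × 0.4933/340 = 161.1 MPa.
P = σA = 161.1 × 375 = 60.39 kN.

P ≈ 60.4 kN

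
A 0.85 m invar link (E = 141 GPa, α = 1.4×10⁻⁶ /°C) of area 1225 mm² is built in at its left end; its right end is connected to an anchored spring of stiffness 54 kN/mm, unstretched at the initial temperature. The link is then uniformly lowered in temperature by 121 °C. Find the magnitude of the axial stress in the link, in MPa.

σ ≈ 5.01 MPa (tensile)

If the spring were absent the link would shorten by αΔT L = 1.4×10⁻⁶ × 121 × 850 = 0.144 mm.
With a force P in the spring, the elastic change of the link is PL/(AE) and that of the spring is P/k; compatibility requires their sum to equal δ_free.
P [ L/(AE) + 1/k ] = δ_free → P [ 850/(1225×141×10³) + 1/(54×10³) ] = 0.144.
P = 0.144 / 2.344×10⁻⁵ = 6143 N.
σ = P/A = 6143/1225 = 5.015 MPa.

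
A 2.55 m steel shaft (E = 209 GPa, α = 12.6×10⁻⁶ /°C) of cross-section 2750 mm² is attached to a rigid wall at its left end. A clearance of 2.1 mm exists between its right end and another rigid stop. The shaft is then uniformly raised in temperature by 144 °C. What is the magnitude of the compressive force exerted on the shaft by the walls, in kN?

If the wall were absent the shaft would grow by αΔT L = 12.6×10⁻⁶ × 144 × 2550 = 4.627 mm.
After closing the 2.1 mm clearance, 4.627 − 2.1 = 2.527 mm of expansion remains to be suppressed by the wall.
Compatibility: PL/(AE) = 2.527 mm, so σ = P/A = E × (2.527/2550) = 207.1 MPa.
P = σA = 207.1 × 2750 = 569.5 kN.

P ≈ 570 kN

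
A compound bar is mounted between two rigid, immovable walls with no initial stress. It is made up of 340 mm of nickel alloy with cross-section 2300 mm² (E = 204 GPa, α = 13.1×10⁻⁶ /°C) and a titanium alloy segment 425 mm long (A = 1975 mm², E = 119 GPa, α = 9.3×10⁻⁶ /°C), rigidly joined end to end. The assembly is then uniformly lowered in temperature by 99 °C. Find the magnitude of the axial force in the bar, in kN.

P ≈ 329 kN (tensile)

Free thermal contraction of the whole bar: Σ αᵢΔT Lᵢ = 13.1×10⁻⁶×99×340 + 9.3×10⁻⁶×99×425 = 0.8322 mm.
The walls prevent any net length change, so an axial force P (same in every segment) develops. Compatibility: P · Σ Lᵢ/(AᵢEᵢ) = δ_free.
Σ Lᵢ/(AᵢEᵢ) = 340/(2300×204×10³) + 425/(1975×119×10³) = 2.533×10⁻⁶ mm/N.
P = 0.8322 / 2.533×10⁻⁶ = 328600 N = 328.6 kN, tensile.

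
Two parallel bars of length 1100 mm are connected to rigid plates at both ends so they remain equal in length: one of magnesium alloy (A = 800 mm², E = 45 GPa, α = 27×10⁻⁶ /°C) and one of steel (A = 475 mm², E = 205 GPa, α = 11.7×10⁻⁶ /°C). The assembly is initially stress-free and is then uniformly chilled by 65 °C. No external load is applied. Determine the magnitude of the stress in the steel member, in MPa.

σ ≈ 55 MPa (compressive)

Both members must finish at the same length. With the larger α, the magnesium alloy tends to over-contract; the plates restrain it, putting the magnesium alloy in tension and the steel in compression. With no external load the two internal forces are equal and opposite, magnitude P.
Setting the final lengths equal and cancelling L: (α₁ − α₂)ΔT = P/(A₁E₁) + P/(A₂E₂).
|α₁ − α₂|·ΔT = 15.3×10⁻⁶ × 65 = 0.0009945.
1/(A₁E₁) + 1/(A₂E₂) = 1/(800×45×10³) + 1/(475×205×10³) = 3.805×10⁻⁸ N⁻¹.
P = 0.0009945 / 3.805×10⁻⁸ = 26140 N = 26.14 kN.
σ_{steel} = P/A₂ = 26140/475 = 55.03 MPa, compressive.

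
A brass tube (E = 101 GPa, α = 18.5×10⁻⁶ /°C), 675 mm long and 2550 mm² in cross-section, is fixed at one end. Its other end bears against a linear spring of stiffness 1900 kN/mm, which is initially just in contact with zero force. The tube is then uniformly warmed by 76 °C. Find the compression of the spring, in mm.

δ ≈ 0.159 mm

Free thermal expansion: δ_free = αΔT L = 18.5×10⁻⁶ × 76 × 675 = 0.949 mm.
Let P be the compressive force at the spring. The tube shortens elastically by PL/(AE) and the spring compresses by P/k; together these equal δ_free.
So P = δ_free / [L/(AE) + 1/k] = 0.949 / [ 675/(2550×101×10³) + 1/(1900×10³) ].
P = 0.949 / 3.147×10⁻⁶ = 301600 N.
Spring compression = P/k = 301600/(1900×10³) = 0.1587 mm.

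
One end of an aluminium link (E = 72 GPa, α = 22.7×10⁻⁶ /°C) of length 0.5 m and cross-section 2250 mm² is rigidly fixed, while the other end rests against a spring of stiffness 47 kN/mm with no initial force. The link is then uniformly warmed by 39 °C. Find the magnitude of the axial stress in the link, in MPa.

σ ≈ 8.08 MPa (compressive)

The unrestrained thermal change is αΔT L = 22.7×10⁻⁶ × 39 × 500 = 0.4426 mm.
Let P be the compressive force at the spring. The link shortens elastically by PL/(AE) and the spring compresses by P/k; together these equal δ_free.
P [ L/(AE) + 1/k ] = δ_free → P [ 500/(2250×72×10³) + 1/(47×10³) ] = 0.4426.
P = 0.4426 / 2.436×10⁻⁵ = 18170 N.
σ = P/A = 18170/2250 = 8.075 MPa.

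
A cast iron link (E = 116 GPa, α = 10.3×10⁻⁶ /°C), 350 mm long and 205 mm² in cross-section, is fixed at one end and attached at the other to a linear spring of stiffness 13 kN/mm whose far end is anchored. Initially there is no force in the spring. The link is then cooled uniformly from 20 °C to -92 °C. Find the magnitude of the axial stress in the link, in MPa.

Free thermal contraction: δ_free = αΔT L = 10.3×10⁻⁶ × 112 × 350 = 0.4038 mm.
With a force P in the spring, the elastic change of the link is PL/(AE) and that of the spring is P/k; compatibility requires their sum to equal δ_free.
So P = δ_free / [L/(AE) + 1/k] = 0.4038 / [ 350/(205×116×10³) + 1/(13×10³) ].
P = 0.4038 / 9.164×10⁻⁵ = 4406 N.
σ = P/A = 4406/205 = 21.49 MPa.

σ ≈ 21.5 MPa (tensile)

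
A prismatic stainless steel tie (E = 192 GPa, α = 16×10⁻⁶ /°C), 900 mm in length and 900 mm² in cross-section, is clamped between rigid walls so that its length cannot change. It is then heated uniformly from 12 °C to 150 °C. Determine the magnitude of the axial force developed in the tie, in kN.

With zero net strain, σ = E·αΔT = 192 GPa × 16×10⁻⁶ × 138 = 423.9 MPa.
P = AEαΔT = 900 × 192×10³ × 16×10⁻⁶ × 138 = 381.5 kN (compressive).

P ≈ 382 kN (compressive)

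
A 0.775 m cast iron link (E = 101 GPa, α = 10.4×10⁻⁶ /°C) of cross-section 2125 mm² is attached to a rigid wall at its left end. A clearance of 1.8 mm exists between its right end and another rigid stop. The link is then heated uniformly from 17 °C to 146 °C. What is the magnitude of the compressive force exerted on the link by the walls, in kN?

Unrestrained expansion: δ_free = αΔT L = 10.4×10⁻⁶ × 129 × 775 = 1.04 mm.
This is smaller than the 1.8 mm clearance, so the link expands freely without reaching the stop — the stress is zero.

P ≈ 0 kN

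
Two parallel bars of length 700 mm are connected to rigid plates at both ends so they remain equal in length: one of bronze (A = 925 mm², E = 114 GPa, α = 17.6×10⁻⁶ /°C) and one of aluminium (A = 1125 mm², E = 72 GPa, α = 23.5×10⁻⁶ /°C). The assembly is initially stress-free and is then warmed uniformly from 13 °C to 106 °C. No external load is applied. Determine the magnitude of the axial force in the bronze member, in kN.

The aluminium has the larger α, so on heating it would change length more than the bronze if both were free. The rigid plates force a common final length, so the aluminium is put into compression and the bronze into tension, with equal and opposite forces P (no external load).
Equating the net (thermal + elastic) strains gives |α₁ − α₂|·ΔT = P·[1/(A₁E₁) + 1/(A₂E₂)].
|α₁ − α₂|·ΔT = 5.9×10⁻⁶ × 93 = 0.0005487.
1/(A₁E₁) + 1/(A₂E₂) = 1/(925×114×10³) + 1/(1125×72×10³) = 2.183×10⁻⁸ N⁻¹.
P = 0.0005487 / 2.183×10⁻⁸ = 25140 N = 25.14 kN.

P ≈ 25.1 kN (tensile in the bronze)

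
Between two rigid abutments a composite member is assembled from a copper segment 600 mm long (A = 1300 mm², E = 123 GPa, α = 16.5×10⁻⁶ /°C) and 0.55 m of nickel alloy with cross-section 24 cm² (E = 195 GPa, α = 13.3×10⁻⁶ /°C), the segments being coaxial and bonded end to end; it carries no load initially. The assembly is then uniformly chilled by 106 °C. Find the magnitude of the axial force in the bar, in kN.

With the walls removed the bar would change length by δ_free = Σ αᵢΔT Lᵢ = 16.5×10⁻⁶×106×600 + 13.3×10⁻⁶×106×550 = 1.825 mm.
The rigid supports impose zero overall length change; the single axial force P common to all segments must satisfy P Σ Lᵢ/(AᵢEᵢ) = δ_free.
Σ Lᵢ/(AᵢEᵢ) = 600/(1300×123×10³) + 550/(2400×195×10³) = 4.928×10⁻⁶ mm/N.
So P = 1.825 / 4.928×10⁻⁶ = 370.3 kN, tensile.

P ≈ 370 kN (tensile)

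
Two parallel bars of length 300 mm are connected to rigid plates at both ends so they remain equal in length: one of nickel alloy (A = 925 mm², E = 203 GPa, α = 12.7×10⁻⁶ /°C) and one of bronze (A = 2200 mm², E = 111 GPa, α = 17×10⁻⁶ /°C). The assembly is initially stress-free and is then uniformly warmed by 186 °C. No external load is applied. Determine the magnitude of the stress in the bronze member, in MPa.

The bronze has the larger α, so on heating it would change length more than the nickel alloy if both were free. The rigid plates force a common final length, so the bronze is put into compression and the nickel alloy into tension, with equal and opposite forces P (no external load).
Setting the final lengths equal and cancelling L: (α₁ − α₂)ΔT = P/(A₁E₁) + P/(A₂E₂).
|α₁ − α₂|·ΔT = 4.3×10⁻⁶ × 186 = 0.0007998.
1/(A₁E₁) + 1/(A₂E₂) = 1/(925×203×10³) + 1/(2200×111×10³) = 9.421×10⁻⁹ N⁻¹.
So P = 0.0007998 / 9.421×10⁻⁹ = 84.9 kN.
σ_{bronze} = P/A₂ = 84900/2200 = 38.59 MPa, compressive.

σ ≈ 38.6 MPa (compressive)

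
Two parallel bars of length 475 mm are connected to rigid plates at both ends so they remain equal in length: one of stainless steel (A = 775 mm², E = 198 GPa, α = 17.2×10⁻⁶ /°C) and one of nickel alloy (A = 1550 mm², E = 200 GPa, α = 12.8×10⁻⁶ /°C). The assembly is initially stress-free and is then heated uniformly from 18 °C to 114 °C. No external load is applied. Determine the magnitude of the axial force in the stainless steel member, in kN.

P ≈ 43.4 kN (compressive in the stainless steel)

The stainless steel has the larger α, so on heating it would change length more than the nickel alloy if both were free. The rigid plates force a common final length, so the stainless steel is put into compression and the nickel alloy into tension, with equal and opposite forces P (no external load).
Compatibility of the two members (thermal + elastic change equal): (α₁ − α₂)ΔT = P·[1/(A₁E₁) + 1/(A₂E₂)].
|α₁ − α₂|·ΔT = 4.4×10⁻⁶ × 96 = 0.0004224.
1/(A₁E₁) + 1/(A₂E₂) = 1/(775×198×10³) + 1/(1550×200×10³) = 9.743×10⁻⁹ N⁻¹.
P = 0.0004224 / 9.743×10⁻⁹ = 43360 N = 43.36 kN.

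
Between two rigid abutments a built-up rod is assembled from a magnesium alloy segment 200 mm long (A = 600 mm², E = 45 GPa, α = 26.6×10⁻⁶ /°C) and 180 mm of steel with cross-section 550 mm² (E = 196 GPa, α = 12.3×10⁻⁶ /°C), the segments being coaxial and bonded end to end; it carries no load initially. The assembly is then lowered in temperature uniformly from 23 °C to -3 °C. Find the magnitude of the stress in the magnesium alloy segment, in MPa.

With the walls removed the bar would change length by δ_free = Σ αᵢΔT Lᵢ = 26.6×10⁻⁶×26×200 + 12.3×10⁻⁶×26×180 = 0.1959 mm.
The rigid supports impose zero overall length change; the single axial force P common to all segments must satisfy P Σ Lᵢ/(AᵢEᵢ) = δ_free.
The series flexibility is Σ Lᵢ/(AᵢEᵢ) = 200/(600×45×10³) + 180/(550×196×10³) = 9.077×10⁻⁶ mm/N.
So P = 0.1959 / 9.077×10⁻⁶ = 21.58 kN, tensile.
σ_{magnesium alloy} = P / A = 21580 / 600 = 35.97 MPa.

σ ≈ 36 MPa (tensile)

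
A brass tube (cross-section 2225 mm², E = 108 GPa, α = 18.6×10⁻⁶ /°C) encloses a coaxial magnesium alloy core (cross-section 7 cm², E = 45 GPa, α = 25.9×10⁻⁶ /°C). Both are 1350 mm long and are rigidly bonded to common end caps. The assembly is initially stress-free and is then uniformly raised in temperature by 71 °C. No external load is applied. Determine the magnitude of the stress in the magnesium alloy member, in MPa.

Both members must finish at the same length. With the larger α, the magnesium alloy tends to over-expand; the plates restrain it, putting the magnesium alloy in compression and the brass in tension. With no external load the two internal forces are equal and opposite, magnitude P.
Setting the final lengths equal and cancelling L: (α₁ − α₂)ΔT = P/(A₁E₁) + P/(A₂E₂).
|α₁ − α₂|·ΔT = 7.3×10⁻⁶ × 71 = 0.0005183.
1/(A₁E₁) + 1/(A₂E₂) = 1/(2225×108×10³) + 1/(700×45×10³) = 3.591×10⁻⁸ N⁻¹.
So P = 0.0005183 / 3.591×10⁻⁸ = 14.43 kN.
σ_{magnesium alloy} = P/A₂ = 14430/700 = 20.62 MPa, compressive.

σ ≈ 20.6 MPa (compressive)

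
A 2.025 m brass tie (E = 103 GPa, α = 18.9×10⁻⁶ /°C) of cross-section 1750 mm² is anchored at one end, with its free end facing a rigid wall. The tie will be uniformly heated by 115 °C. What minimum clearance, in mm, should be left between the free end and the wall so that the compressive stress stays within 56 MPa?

Free expansion if unrestrained: δ_free = αΔT L = 18.9×10⁻⁶ × 115 × 2025 = 4.401 mm.
A stress of 56 MPa corresponds to the wall pushing the tie back by σL/E = 56×2025/(103×10³) = 1.101 mm.
The gap must absorb the remainder: g_min = 4.401 − 1.101 = 3.3 mm.

g ≈ 3.3 mm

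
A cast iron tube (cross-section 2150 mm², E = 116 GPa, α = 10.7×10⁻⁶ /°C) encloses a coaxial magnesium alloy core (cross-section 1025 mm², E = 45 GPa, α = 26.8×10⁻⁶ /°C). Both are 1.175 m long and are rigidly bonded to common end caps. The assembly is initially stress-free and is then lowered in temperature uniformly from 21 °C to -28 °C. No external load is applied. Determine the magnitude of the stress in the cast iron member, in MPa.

σ ≈ 14.3 MPa (compressive)

The magnesium alloy has the larger α, so on cooling it would change length more than the cast iron if both were free. The rigid plates force a common final length, so the magnesium alloy is put into tension and the cast iron into compression, with equal and opposite forces P (no external load).
Compatibility of the two members (thermal + elastic change equal): (α₁ − α₂)ΔT = P·[1/(A₁E₁) + 1/(A₂E₂)].
|α₁ − α₂|·ΔT = 16.1×10⁻⁶ × 49 = 0.0007889.
1/(A₁E₁) + 1/(A₂E₂) = 1/(2150×116×10³) + 1/(1025×45×10³) = 2.569×10⁻⁸ N⁻¹.
P = 0.0007889 / 2.569×10⁻⁸ = 30710 N = 30.71 kN.
σ_{cast iron} = P/A₁ = 30710/2150 = 14.28 MPa, compressive.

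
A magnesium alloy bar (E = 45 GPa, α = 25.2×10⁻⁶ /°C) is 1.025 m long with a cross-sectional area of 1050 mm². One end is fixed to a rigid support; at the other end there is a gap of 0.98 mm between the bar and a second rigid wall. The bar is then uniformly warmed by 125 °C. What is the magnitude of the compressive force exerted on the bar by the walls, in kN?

Unrestrained expansion: δ_free = αΔT L = 25.2×10⁻⁶ × 125 × 1025 = 3.229 mm.
This exceeds the 0.98 mm gap, so the wall pushes back. The portion of expansion that must be recovered elastically is δ_free − gap = 3.229 − 0.98 = 2.249 mm.
So σ = E(δ_free − g)/L = 45×10³ × 2.249/1025 = 98.73 MPa.
P = σA = 98.73 × 1050 = 103.7 kN.

P ≈ 104 kN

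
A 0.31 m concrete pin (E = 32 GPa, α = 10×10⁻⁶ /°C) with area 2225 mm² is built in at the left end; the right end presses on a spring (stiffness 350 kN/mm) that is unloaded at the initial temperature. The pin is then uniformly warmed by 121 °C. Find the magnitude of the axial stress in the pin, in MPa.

Free thermal expansion: δ_free = αΔT L = 10×10⁻⁶ × 121 × 310 = 0.3751 mm.
With a force P in the spring, the elastic change of the pin is PL/(AE) and that of the spring is P/k; compatibility requires their sum to equal δ_free.
So P = δ_free / [L/(AE) + 1/k] = 0.3751 / [ 310/(2225×32×10³) + 1/(350×10³) ].
P = 0.3751 / 7.211×10⁻⁶ = 52020 N.
σ = P/A = 52020/2225 = 23.38 MPa.

σ ≈ 23.4 MPa (compressive)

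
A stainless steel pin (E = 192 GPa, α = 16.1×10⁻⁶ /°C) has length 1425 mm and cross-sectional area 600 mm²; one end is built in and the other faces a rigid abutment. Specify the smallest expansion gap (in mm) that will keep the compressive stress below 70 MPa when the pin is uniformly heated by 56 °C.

Free expansion if unrestrained: δ_free = αΔT L = 16.1×10⁻⁶ × 56 × 1425 = 1.285 mm.
A stress of 70 MPa corresponds to the wall pushing the pin back by σL/E = 70×1425/(192×10³) = 0.5195 mm.
So the gap has to take up the difference, g_min = δ_free − σL/E = 1.285 − 0.5195 = 0.7652 mm.

g ≈ 0.765 mm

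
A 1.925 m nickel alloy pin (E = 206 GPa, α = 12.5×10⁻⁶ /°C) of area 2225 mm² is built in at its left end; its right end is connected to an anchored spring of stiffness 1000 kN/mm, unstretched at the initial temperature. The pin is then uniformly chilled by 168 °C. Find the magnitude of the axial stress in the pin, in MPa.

If the spring were absent the pin would shorten by αΔT L = 12.5×10⁻⁶ × 168 × 1925 = 4.042 mm.
With a force P in the spring, the elastic change of the pin is PL/(AE) and that of the spring is P/k; compatibility requires their sum to equal δ_free.
So P = δ_free / [L/(AE) + 1/k] = 4.042 / [ 1925/(2225×206×10³) + 1/(1000×10³) ].
P = 4.042 / 5.2×10⁻⁶ = 777400 N.
σ = P/A = 777400/2225 = 349.4 MPa.

σ ≈ 349 MPa (tensile)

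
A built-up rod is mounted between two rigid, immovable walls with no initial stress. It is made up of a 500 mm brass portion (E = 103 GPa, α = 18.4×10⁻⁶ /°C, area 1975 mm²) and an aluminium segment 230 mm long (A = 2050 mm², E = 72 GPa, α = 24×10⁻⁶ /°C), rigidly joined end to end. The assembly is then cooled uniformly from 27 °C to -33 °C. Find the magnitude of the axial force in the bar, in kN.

P ≈ 220 kN (tensile)

With the walls removed the bar would change length by δ_free = Σ αᵢΔT Lᵢ = 18.4×10⁻⁶×60×500 + 24×10⁻⁶×60×230 = 0.8832 mm.
The walls prevent any net length change, so an axial force P (same in every segment) develops. Compatibility: P · Σ Lᵢ/(AᵢEᵢ) = δ_free.
The series flexibility is Σ Lᵢ/(AᵢEᵢ) = 500/(1975×103×10³) + 230/(2050×72×10³) = 4.016×10⁻⁶ mm/N.
Hence P = δ_free / Σ(L/AE) = 0.8832/4.016×10⁻⁶ = 219.9 kN (tensile).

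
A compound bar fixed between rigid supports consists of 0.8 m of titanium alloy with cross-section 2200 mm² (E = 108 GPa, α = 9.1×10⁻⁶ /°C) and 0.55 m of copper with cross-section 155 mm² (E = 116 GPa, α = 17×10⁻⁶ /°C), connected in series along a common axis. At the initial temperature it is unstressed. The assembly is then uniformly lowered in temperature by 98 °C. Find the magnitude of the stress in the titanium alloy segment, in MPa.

σ ≈ 21.8 MPa (tensile)

With the walls removed the bar would change length by δ_free = Σ αᵢΔT Lᵢ = 9.1×10⁻⁶×98×800 + 17×10⁻⁶×98×550 = 1.63 mm.
The rigid supports impose zero overall length change; the single axial force P common to all segments must satisfy P Σ Lᵢ/(AᵢEᵢ) = δ_free.
Σ Lᵢ/(AᵢEᵢ) = 800/(2200×108×10³) + 550/(155×116×10³) = 3.396×10⁻⁵ mm/N.
Hence P = δ_free / Σ(L/AE) = 1.63/3.396×10⁻⁵ = 47.99 kN (tensile).
σ_{titanium alloy} = P / A = 47990 / 2200 = 21.82 MPa.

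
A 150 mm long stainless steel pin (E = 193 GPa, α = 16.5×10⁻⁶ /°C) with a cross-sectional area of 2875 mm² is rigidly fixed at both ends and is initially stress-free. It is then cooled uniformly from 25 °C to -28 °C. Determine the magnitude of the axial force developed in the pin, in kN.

The ends cannot move, so σ = EαΔT = 193×10³ × 16.5×10⁻⁶ × 53 = 168.8 MPa.
Axial force P = σA = 168.8 × 2875 = 485200 N = 485.2 kN, tensile.

P ≈ 485 kN (tensile)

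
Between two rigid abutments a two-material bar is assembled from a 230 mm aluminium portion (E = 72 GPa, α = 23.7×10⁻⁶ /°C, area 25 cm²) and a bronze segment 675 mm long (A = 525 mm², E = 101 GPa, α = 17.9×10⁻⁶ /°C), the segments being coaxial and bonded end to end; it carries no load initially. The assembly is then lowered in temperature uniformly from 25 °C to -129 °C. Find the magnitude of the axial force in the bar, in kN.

P ≈ 193 kN (tensile)

If the supports were absent, the total length change would be Σ αᵢΔT Lᵢ = 23.7×10⁻⁶×154×230 + 17.9×10⁻⁶×154×675 = 2.7 mm.
Since the ends are fixed, an axial force P builds up, equal in every segment, with P · Σ Lᵢ/(AᵢEᵢ) = δ_free.
Σ Lᵢ/(AᵢEᵢ) = 230/(2500×72×10³) + 675/(525×101×10³) = 1.401×10⁻⁵ mm/N.
Hence P = δ_free / Σ(L/AE) = 2.7/1.401×10⁻⁵ = 192.8 kN (tensile).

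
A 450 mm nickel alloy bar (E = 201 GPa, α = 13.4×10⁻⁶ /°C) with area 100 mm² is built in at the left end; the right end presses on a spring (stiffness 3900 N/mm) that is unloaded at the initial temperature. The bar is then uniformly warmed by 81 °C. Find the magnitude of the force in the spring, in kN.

The unrestrained thermal change is αΔT L = 13.4×10⁻⁶ × 81 × 450 = 0.4884 mm.
With a force P in the spring, the elastic change of the bar is PL/(AE) and that of the spring is P/k; compatibility requires their sum to equal δ_free.
P [ L/(AE) + 1/k ] = δ_free → P [ 450/(100×201×10³) + 1/(3900) ] = 0.4884.
P = 0.4884 / 0.0002788 = 1752 N.

P ≈ 1.75 kN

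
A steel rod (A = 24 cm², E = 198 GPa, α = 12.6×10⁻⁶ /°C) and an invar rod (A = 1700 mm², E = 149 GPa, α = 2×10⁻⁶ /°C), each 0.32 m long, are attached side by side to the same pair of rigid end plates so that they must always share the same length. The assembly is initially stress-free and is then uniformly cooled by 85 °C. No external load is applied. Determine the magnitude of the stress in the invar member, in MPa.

σ ≈ 87.6 MPa (compressive)

The steel has the larger α, so on cooling it would change length more than the invar if both were free. The rigid plates force a common final length, so the steel is put into tension and the invar into compression, with equal and opposite forces P (no external load).
Equating the net (thermal + elastic) strains gives |α₁ − α₂|·ΔT = P·[1/(A₁E₁) + 1/(A₂E₂)].
|α₁ − α₂|·ΔT = 10.6×10⁻⁶ × 85 = 0.000901.
1/(A₁E₁) + 1/(A₂E₂) = 1/(2400×198×10³) + 1/(1700×149×10³) = 6.052×10⁻⁹ N⁻¹.
P = 0.000901 / 6.052×10⁻⁹ = 148900 N = 148.9 kN.
σ_{invar} = P/A₂ = 148900/1700 = 87.57 MPa, compressive.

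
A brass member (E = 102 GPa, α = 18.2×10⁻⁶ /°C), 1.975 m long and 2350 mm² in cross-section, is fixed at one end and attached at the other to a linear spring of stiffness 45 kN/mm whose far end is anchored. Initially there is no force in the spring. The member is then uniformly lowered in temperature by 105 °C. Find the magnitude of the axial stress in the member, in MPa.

The unrestrained thermal change is αΔT L = 18.2×10⁻⁶ × 105 × 1975 = 3.774 mm.
With a force P in the spring, the elastic change of the member is PL/(AE) and that of the spring is P/k; compatibility requires their sum to equal δ_free.
So P = δ_free / [L/(AE) + 1/k] = 3.774 / [ 1975/(2350×102×10³) + 1/(45×10³) ].
P = 3.774 / 3.046×10⁻⁵ = 123900 N.
σ = P/A = 123900/2350 = 52.72 MPa.

σ ≈ 52.7 MPa (tensile)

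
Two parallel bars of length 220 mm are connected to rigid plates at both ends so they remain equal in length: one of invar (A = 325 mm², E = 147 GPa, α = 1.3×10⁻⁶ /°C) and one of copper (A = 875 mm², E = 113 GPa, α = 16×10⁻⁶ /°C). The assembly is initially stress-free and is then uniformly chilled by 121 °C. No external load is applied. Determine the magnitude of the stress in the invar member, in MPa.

σ ≈ 176 MPa (compressive)

Both members must finish at the same length. With the larger α, the copper tends to over-contract; the plates restrain it, putting the copper in tension and the invar in compression. With no external load the two internal forces are equal and opposite, magnitude P.
Setting the final lengths equal and cancelling L: (α₁ − α₂)ΔT = P/(A₁E₁) + P/(A₂E₂).
|α₁ − α₂|·ΔT = 14.7×10⁻⁶ × 121 = 0.001779.
1/(A₁E₁) + 1/(A₂E₂) = 1/(325×147×10³) + 1/(875×113×10³) = 3.105×10⁻⁸ N⁻¹.
So P = 0.001779 / 3.105×10⁻⁸ = 57.29 kN.
σ_{invar} = P/A₁ = 57290/325 = 176.3 MPa, compressive.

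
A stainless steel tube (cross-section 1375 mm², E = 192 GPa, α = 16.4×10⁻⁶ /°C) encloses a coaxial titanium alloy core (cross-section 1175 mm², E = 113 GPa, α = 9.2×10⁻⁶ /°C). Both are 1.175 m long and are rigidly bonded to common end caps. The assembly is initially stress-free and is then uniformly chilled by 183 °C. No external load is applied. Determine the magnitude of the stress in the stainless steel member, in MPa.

σ ≈ 84.7 MPa (tensile)

The stainless steel has the larger α, so on cooling it would change length more than the titanium alloy if both were free. The rigid plates force a common final length, so the stainless steel is put into tension and the titanium alloy into compression, with equal and opposite forces P (no external load).
Setting the final lengths equal and cancelling L: (α₁ − α₂)ΔT = P/(A₁E₁) + P/(A₂E₂).
|α₁ − α₂|·ΔT = 7.2×10⁻⁶ × 183 = 0.001318.
1/(A₁E₁) + 1/(A₂E₂) = 1/(1375×192×10³) + 1/(1175×113×10³) = 1.132×10⁻⁸ N⁻¹.
So P = 0.001318 / 1.132×10⁻⁸ = 116.4 kN.
σ_{stainless steel} = P/A₁ = 116400/1375 = 84.66 MPa, tensile.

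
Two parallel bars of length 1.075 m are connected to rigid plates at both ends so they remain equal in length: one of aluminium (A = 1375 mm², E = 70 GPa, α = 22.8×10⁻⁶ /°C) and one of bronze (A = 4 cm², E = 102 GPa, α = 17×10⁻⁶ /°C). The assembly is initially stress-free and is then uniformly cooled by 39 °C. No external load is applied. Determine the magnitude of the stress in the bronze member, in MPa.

σ ≈ 16.2 MPa (compressive)

Both members must finish at the same length. With the larger α, the aluminium tends to over-contract; the plates restrain it, putting the aluminium in tension and the bronze in compression. With no external load the two internal forces are equal and opposite, magnitude P.
Equating the net (thermal + elastic) strains gives |α₁ − α₂|·ΔT = P·[1/(A₁E₁) + 1/(A₂E₂)].
|α₁ − α₂|·ΔT = 5.8×10⁻⁶ × 39 = 0.0002262.
1/(A₁E₁) + 1/(A₂E₂) = 1/(1375×70×10³) + 1/(400×102×10³) = 3.49×10⁻⁸ N⁻¹.
P = 0.0002262 / 3.49×10⁻⁸ = 6481 N = 6.481 kN.
σ_{bronze} = P/A₂ = 6481/400 = 16.2 MPa, compressive.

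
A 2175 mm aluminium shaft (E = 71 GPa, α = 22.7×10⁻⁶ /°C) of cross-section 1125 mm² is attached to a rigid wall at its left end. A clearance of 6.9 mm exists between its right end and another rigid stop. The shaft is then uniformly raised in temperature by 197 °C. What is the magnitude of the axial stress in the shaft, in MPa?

Free thermal elongation = αΔT L = 22.7×10⁻⁶ × 197 × 2175 = 9.726 mm.
After closing the 6.9 mm clearance, 9.726 − 6.9 = 2.826 mm of expansion remains to be suppressed by the wall.
That suppressed elongation corresponds to σ = E·Δ/L = 71×10³ × 2.826/2175 = 92.26 MPa.

σ ≈ 92.3 MPa (compressive)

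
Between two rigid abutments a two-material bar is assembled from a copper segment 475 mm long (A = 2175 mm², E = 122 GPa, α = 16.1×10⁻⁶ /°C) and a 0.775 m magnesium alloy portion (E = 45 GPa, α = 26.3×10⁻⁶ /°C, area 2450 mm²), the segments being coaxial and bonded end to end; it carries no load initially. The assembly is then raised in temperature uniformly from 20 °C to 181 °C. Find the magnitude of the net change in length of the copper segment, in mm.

Free thermal expansion of the whole bar: Σ αᵢΔT Lᵢ = 16.1×10⁻⁶×161×475 + 26.3×10⁻⁶×161×775 = 4.513 mm.
The walls prevent any net length change, so an axial force P (same in every segment) develops. Compatibility: P · Σ Lᵢ/(AᵢEᵢ) = δ_free.
Σ Lᵢ/(AᵢEᵢ) = 475/(2175×122×10³) + 775/(2450×45×10³) = 8.82×10⁻⁶ mm/N.
So P = 4.513 / 8.82×10⁻⁶ = 511.7 kN, compressive.
For the copper segment, free thermal change = 16.1×10⁻⁶×161×475 = 1.231 mm and elastic change from P = 511700×475/(2175×122×10³) = 0.916 mm; these oppose, so the net change is 0.315 mm (segment lengthens).

|ΔL| ≈ 0.315 mm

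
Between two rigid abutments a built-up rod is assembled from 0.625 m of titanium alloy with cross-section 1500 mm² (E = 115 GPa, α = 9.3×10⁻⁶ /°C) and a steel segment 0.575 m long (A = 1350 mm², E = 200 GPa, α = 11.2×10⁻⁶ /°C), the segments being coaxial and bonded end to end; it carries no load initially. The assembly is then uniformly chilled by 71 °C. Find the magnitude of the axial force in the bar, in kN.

With the walls removed the bar would change length by δ_free = Σ αᵢΔT Lᵢ = 9.3×10⁻⁶×71×625 + 11.2×10⁻⁶×71×575 = 0.8699 mm.
The rigid supports impose zero overall length change; the single axial force P common to all segments must satisfy P Σ Lᵢ/(AᵢEᵢ) = δ_free.
The series flexibility is Σ Lᵢ/(AᵢEᵢ) = 625/(1500×115×10³) + 575/(1350×200×10³) = 5.753×10⁻⁶ mm/N.
P = 0.8699 / 5.753×10⁻⁶ = 151200 N = 151.2 kN, tensile.

P ≈ 151 kN (tensile)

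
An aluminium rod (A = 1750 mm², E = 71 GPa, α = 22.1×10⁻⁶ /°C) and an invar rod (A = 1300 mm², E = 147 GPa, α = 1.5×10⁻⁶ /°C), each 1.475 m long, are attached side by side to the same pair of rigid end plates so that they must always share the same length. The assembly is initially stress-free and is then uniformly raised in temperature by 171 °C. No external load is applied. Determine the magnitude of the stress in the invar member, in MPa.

σ ≈ 204 MPa (tensile)

Equilibrium of a rigid end plate with no external load gives equal and opposite internal forces ±P in the two members. Since α_{aluminium} > α_{invar}, heating drives the aluminium into compression and the invar into tension.
Equating the net (thermal + elastic) strains gives |α₁ − α₂|·ΔT = P·[1/(A₁E₁) + 1/(A₂E₂)].
|α₁ − α₂|·ΔT = 20.6×10⁻⁶ × 171 = 0.003523.
1/(A₁E₁) + 1/(A₂E₂) = 1/(1750×71×10³) + 1/(1300×147×10³) = 1.328×10⁻⁸ N⁻¹.
P = 0.003523 / 1.328×10⁻⁸ = 265200 N = 265.2 kN.
σ_{invar} = P/A₂ = 265200/1300 = 204 MPa, tensile.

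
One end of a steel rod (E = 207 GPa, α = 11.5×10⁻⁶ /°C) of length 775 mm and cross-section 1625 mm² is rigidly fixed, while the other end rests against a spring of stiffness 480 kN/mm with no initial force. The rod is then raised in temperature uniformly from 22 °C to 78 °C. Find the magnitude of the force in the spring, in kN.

P ≈ 114 kN

Free thermal expansion: δ_free = αΔT L = 11.5×10⁻⁶ × 56 × 775 = 0.4991 mm.
Let P be the compressive force at the spring. The rod shortens elastically by PL/(AE) and the spring compresses by P/k; together these equal δ_free.
So P = δ_free / [L/(AE) + 1/k] = 0.4991 / [ 775/(1625×207×10³) + 1/(480×10³) ].
P = 0.4991 / 4.387×10⁻⁶ = 113800 N.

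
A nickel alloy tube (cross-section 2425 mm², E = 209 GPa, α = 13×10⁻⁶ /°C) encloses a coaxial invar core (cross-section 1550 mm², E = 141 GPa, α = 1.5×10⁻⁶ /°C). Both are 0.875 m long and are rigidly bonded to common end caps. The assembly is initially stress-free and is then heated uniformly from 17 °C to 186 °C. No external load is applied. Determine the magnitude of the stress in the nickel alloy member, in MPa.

σ ≈ 122 MPa (compressive)

The nickel alloy has the larger α, so on heating it would change length more than the invar if both were free. The rigid plates force a common final length, so the nickel alloy is put into compression and the invar into tension, with equal and opposite forces P (no external load).
Compatibility of the two members (thermal + elastic change equal): (α₁ − α₂)ΔT = P·[1/(A₁E₁) + 1/(A₂E₂)].
|α₁ − α₂|·ΔT = 11.5×10⁻⁶ × 169 = 0.001943.
1/(A₁E₁) + 1/(A₂E₂) = 1/(2425×209×10³) + 1/(1550×141×10³) = 6.549×10⁻⁹ N⁻¹.
So P = 0.001943 / 6.549×10⁻⁹ = 296.8 kN.
σ_{nickel alloy} = P/A₁ = 296800/2425 = 122.4 MPa, compressive.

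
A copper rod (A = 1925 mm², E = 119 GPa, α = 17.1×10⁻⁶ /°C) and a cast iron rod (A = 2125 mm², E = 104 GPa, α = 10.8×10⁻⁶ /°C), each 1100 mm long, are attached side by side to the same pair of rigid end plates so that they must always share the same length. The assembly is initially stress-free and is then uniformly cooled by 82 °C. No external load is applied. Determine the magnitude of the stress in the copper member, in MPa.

Both members must finish at the same length. With the larger α, the copper tends to over-contract; the plates restrain it, putting the copper in tension and the cast iron in compression. With no external load the two internal forces are equal and opposite, magnitude P.
Setting the final lengths equal and cancelling L: (α₁ − α₂)ΔT = P/(A₁E₁) + P/(A₂E₂).
|α₁ − α₂|·ΔT = 6.3×10⁻⁶ × 82 = 0.0005166.
1/(A₁E₁) + 1/(A₂E₂) = 1/(1925×119×10³) + 1/(2125×104×10³) = 8.89×10⁻⁹ N⁻¹.
P = 0.0005166 / 8.89×10⁻⁹ = 58110 N = 58.11 kN.
σ_{copper} = P/A₁ = 58110/1925 = 30.19 MPa, tensile.

σ ≈ 30.2 MPa (tensile)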